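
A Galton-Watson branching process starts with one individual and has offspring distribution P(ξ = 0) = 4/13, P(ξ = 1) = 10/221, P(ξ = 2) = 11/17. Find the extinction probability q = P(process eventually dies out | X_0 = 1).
q = 68/143

The pgf is f(s) = 4/13 + 10/221·s + 11/17·s². The extinction probability q is the smallest fixed point of f in [0, 1]. Setting s = f(s):
  11/17·s² + (10/221 − 1)·s + 4/13 = 0
  11/17·s² − (4/13 + 11/17)·s + 4/13 = 0
which factors as (s − 1)·(11/17·s − 4/13) = 0, giving roots s = 1 and s = (4/13)/(11/17) = 68/143.
Mean offspring μ = 10/221 + 2·11/17 = 296/221 > 1 (supercritical), so q < 1. The extinction probability is the smaller root: q = (4/13)/(11/17) = 68/143.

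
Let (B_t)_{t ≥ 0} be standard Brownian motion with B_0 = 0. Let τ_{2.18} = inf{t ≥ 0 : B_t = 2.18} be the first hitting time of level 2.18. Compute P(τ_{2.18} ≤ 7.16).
P(τ_{2.18} ≤ 7.16) = 2(1 − Φ(2.18/√7.16)) = 2(1 − Φ(0.8147)) ≈ 0.4152

By the reflection principle for standard BM, P(τ_b ≤ t) = 2 · P(B_t ≥ b). Since B_t ~ N(0, t), P(B_t ≥ 2.18) = 1 − Φ(2.18/√t) = 1 − Φ(2.18/√7.16) = 1 − Φ(0.8147) ≈ 0.20762. Doubling: P(τ_{2.18} ≤ 7.16) ≈ 2 · 0.20762 = 0.41524 ≈ 0.4152.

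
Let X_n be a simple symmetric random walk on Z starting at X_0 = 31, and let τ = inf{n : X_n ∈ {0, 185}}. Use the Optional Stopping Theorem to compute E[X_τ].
E[X_τ] = 31

X_n is a martingale and τ is a bounded-mean stopping time (indeed τ is finite a.s. with bounded expectation since the walk is in a bounded region). By the OST, E[X_τ] = E[X_0] = 31. Equivalently: E[X_τ] = 185 · P(hit 185 first) + 0 · P(hit 0 first) = 185 · (31/185) = 31.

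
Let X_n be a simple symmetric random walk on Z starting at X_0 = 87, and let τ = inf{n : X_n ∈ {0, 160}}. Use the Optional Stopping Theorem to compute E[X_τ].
E[X_τ] = 87

X_n is a martingale and τ is a bounded-mean stopping time (indeed τ is finite a.s. with bounded expectation since the walk is in a bounded region). By the OST, E[X_τ] = E[X_0] = 87. Equivalently: E[X_τ] = 160 · P(hit 160 first) + 0 · P(hit 0 first) = 160 · (87/160) = 87.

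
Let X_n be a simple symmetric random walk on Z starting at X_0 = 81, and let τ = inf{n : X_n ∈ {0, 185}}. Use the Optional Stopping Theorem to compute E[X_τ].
E[X_τ] = 81

X_n is a martingale and τ is a bounded-mean stopping time (indeed τ is finite a.s. with bounded expectation since the walk is in a bounded region). By the OST, E[X_τ] = E[X_0] = 81. Equivalently: E[X_τ] = 185 · P(hit 185 first) + 0 · P(hit 0 first) = 185 · (81/185) = 81.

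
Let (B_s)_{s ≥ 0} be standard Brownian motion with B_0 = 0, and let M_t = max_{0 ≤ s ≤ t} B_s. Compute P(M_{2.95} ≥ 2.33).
P(M_{2.95} ≥ 2.33) = 2·P(B_{2.95} ≥ 2.33) = 2(1 − Φ(2.33/√2.95)) ≈ 0.1749

By the reflection principle for Brownian motion, P(M_t ≥ a) = 2 · P(B_t ≥ a) for a ≥ 0. Since B_t ~ N(0, t), P(B_t ≥ 2.33) = 1 − Φ(2.33/√t) = 1 − Φ(2.33/√2.95) = 1 − Φ(1.3566). So
  P(M_{2.95} ≥ 2.33) = 2(1 − Φ(1.3566)) ≈ 0.1749.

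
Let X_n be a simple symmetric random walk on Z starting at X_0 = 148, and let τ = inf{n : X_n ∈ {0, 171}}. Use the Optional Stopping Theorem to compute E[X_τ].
E[X_τ] = 148

X_n is a martingale and τ is a bounded-mean stopping time (indeed τ is finite a.s. with bounded expectation since the walk is in a bounded region). By the OST, E[X_τ] = E[X_0] = 148. Equivalently: E[X_τ] = 171 · P(hit 171 first) + 0 · P(hit 0 first) = 171 · (148/171) = 148.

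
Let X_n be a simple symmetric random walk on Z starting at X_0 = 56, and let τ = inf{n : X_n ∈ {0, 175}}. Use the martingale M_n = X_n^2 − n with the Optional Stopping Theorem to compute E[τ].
E[τ] = 6664

M_n = X_n^2 − n is a martingale (since E[X_{n+1}^2 | F_n] = X_n^2 + 1). By OST (τ has finite mean in a bounded region), E[M_τ] = E[M_0] = X_0^2 − 0 = 56^2 = 3136. Also E[M_τ] = E[X_τ^2] − E[τ]. The walk exits at 0 or 175, with P(hit 175 first) = 56/175, so E[X_τ^2] = 175^2 · 56/175 + 0 = 9800. Thus E[τ] = E[X_τ^2] − E[M_τ] = 9800 − 3136 = 6664 = 56(175 − 56) = 6664.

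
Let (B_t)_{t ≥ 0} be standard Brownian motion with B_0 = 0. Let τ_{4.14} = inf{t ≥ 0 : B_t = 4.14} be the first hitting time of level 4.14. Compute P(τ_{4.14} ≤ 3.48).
P(τ_{4.14} ≤ 3.48) = 2(1 − Φ(4.14/√3.48)) = 2(1 − Φ(2.2193)) ≈ 0.0265

By the reflection principle for standard BM, P(τ_b ≤ t) = 2 · P(B_t ≥ b). Since B_t ~ N(0, t), P(B_t ≥ 4.14) = 1 − Φ(4.14/√t) = 1 − Φ(4.14/√3.48) = 1 − Φ(2.2193) ≈ 0.01323. Doubling: P(τ_{4.14} ≤ 3.48) ≈ 2 · 0.01323 = 0.02646 ≈ 0.0265.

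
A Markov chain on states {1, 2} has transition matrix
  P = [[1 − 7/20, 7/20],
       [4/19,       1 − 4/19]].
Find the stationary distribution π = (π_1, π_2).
π_1 = 80/213, π_2 = 133/213

Solve πP = π with π_1 + π_2 = 1. From πP = π: π_1 · (1 − 7/20) + π_2 · 4/19 = π_1 ⇒ π_2 · 4/19 = π_1 · 7/20 ⇒ π_2/π_1 = (7/20)/(4/19) = 133/80. Together with π_1 + π_2 = 1:
  π_1 = (4/19)/(7/20 + 4/19) = (4/19)/(213/380) = 80/213,
  π_2 = (7/20)/(7/20 + 4/19) = (7/20)/(213/380) = 133/213.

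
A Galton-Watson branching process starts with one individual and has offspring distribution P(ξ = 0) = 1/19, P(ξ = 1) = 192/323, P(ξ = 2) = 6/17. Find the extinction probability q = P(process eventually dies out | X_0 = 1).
q = 17/114

The pgf is f(s) = 1/19 + 192/323·s + 6/17·s². The extinction probability q is the smallest fixed point of f in [0, 1]. Setting s = f(s):
  6/17·s² + (192/323 − 1)·s + 1/19 = 0
  6/17·s² − (1/19 + 6/17)·s + 1/19 = 0
which factors as (s − 1)·(6/17·s − 1/19) = 0, giving roots s = 1 and s = (1/19)/(6/17) = 17/114.
Mean offspring μ = 192/323 + 2·6/17 = 420/323 > 1 (supercritical), so q < 1. The extinction probability is the smaller root: q = (1/19)/(6/17) = 17/114.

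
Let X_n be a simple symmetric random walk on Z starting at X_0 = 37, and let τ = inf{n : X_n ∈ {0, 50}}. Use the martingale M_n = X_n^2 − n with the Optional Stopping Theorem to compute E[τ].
E[τ] = 481

M_n = X_n^2 − n is a martingale (since E[X_{n+1}^2 | F_n] = X_n^2 + 1). By OST (τ has finite mean in a bounded region), E[M_τ] = E[M_0] = X_0^2 − 0 = 37^2 = 1369. Also E[M_τ] = E[X_τ^2] − E[τ]. The walk exits at 0 or 50, with P(hit 50 first) = 37/50, so E[X_τ^2] = 50^2 · 37/50 + 0 = 1850. Thus E[τ] = E[X_τ^2] − E[M_τ] = 1850 − 1369 = 481 = 37(50 − 37) = 481.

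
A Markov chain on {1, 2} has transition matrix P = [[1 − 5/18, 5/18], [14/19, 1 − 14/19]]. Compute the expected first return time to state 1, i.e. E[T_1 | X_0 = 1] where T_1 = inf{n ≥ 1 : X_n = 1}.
E[T_1 | X_0 = 1] = 1/π_1 = 347/252

For an irreducible recurrent Markov chain with stationary distribution π, E[T_i | X_0 = i] = 1/π_i (Kac's formula). Here π_1 = (14/19)/(5/18 + 14/19) = (14/19)/(347/342) = 252/347, so E[T_1 | X_0 = 1] = 1/π_1 = (5/18 + 14/19)/(14/19) = (347/342)/(14/19) = 347/252.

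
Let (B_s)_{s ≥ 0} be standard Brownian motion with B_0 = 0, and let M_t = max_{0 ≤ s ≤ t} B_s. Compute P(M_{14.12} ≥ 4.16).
P(M_{14.12} ≥ 4.16) = 2·P(B_{14.12} ≥ 4.16) = 2(1 − Φ(4.16/√14.12)) ≈ 0.2683

By the reflection principle for Brownian motion, P(M_t ≥ a) = 2 · P(B_t ≥ a) for a ≥ 0. Since B_t ~ N(0, t), P(B_t ≥ 4.16) = 1 − Φ(4.16/√t) = 1 − Φ(4.16/√14.12) = 1 − Φ(1.1071). So
  P(M_{14.12} ≥ 4.16) = 2(1 − Φ(1.1071)) ≈ 0.2683.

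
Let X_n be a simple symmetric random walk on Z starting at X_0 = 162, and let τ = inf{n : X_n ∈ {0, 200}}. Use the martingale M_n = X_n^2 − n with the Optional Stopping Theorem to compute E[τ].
E[τ] = 6156

M_n = X_n^2 − n is a martingale (since E[X_{n+1}^2 | F_n] = X_n^2 + 1). By OST (τ has finite mean in a bounded region), E[M_τ] = E[M_0] = X_0^2 − 0 = 162^2 = 26244. Also E[M_τ] = E[X_τ^2] − E[τ]. The walk exits at 0 or 200, with P(hit 200 first) = 162/200, so E[X_τ^2] = 200^2 · 162/200 + 0 = 32400. Thus E[τ] = E[X_τ^2] − E[M_τ] = 32400 − 26244 = 6156 = 162(200 − 162) = 6156.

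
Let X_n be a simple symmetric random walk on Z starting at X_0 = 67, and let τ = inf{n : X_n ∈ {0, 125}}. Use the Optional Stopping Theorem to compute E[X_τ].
E[X_τ] = 67

X_n is a martingale and τ is a bounded-mean stopping time (indeed τ is finite a.s. with bounded expectation since the walk is in a bounded region). By the OST, E[X_τ] = E[X_0] = 67. Equivalently: E[X_τ] = 125 · P(hit 125 first) + 0 · P(hit 0 first) = 125 · (67/125) = 67.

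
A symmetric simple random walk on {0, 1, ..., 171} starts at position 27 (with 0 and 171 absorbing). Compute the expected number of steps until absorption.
E[τ | X_0 = 27] = 3888

Let v_k = E[τ | X_0 = k]. Boundary: v_0 = v_171 = 0. Recurrence: v_k = 1 + (v_{k-1} + v_{k+1})/2 for 1 ≤ k ≤ 170. The particular solution to v_k − (v_{k-1} + v_{k+1})/2 = 1 is v_k = −k^2. Adding homogeneous solution A + B k and matching boundaries gives v_k = k (171 − k). Substituting k = 27: v_27 = 27 · 144 = 3888.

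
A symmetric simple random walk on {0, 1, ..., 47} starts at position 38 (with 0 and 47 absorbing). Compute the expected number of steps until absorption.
E[τ | X_0 = 38] = 342

Let v_k = E[τ | X_0 = k]. Boundary: v_0 = v_47 = 0. Recurrence: v_k = 1 + (v_{k-1} + v_{k+1})/2 for 1 ≤ k ≤ 46. The particular solution to v_k − (v_{k-1} + v_{k+1})/2 = 1 is v_k = −k^2. Adding homogeneous solution A + B k and matching boundaries gives v_k = k (47 − k). Substituting k = 38: v_38 = 38 · 9 = 342.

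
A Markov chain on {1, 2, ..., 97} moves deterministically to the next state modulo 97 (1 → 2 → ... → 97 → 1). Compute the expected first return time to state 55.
E[T_55 | X_0 = 55] = 97

The chain cycles deterministically, so starting at state 55 it returns in exactly 97 steps. Equivalently, the stationary distribution is uniform π_j = 1/97 for every state j, so by Kac's formula E[T_55] = 1/π_55 = 97.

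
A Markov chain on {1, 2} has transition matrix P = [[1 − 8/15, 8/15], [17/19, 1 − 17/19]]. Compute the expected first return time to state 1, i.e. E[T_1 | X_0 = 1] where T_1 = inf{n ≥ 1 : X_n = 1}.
E[T_1 | X_0 = 1] = 1/π_1 = 407/255

For an irreducible recurrent Markov chain with stationary distribution π, E[T_i | X_0 = i] = 1/π_i (Kac's formula). Here π_1 = (17/19)/(8/15 + 17/19) = (17/19)/(407/285) = 255/407, so E[T_1 | X_0 = 1] = 1/π_1 = (8/15 + 17/19)/(17/19) = (407/285)/(17/19) = 407/255.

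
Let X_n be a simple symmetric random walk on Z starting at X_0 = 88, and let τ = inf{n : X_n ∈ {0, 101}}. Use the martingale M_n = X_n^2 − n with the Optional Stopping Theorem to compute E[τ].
E[τ] = 1144

M_n = X_n^2 − n is a martingale (since E[X_{n+1}^2 | F_n] = X_n^2 + 1). By OST (τ has finite mean in a bounded region), E[M_τ] = E[M_0] = X_0^2 − 0 = 88^2 = 7744. Also E[M_τ] = E[X_τ^2] − E[τ]. The walk exits at 0 or 101, with P(hit 101 first) = 88/101, so E[X_τ^2] = 101^2 · 88/101 + 0 = 8888. Thus E[τ] = E[X_τ^2] − E[M_τ] = 8888 − 7744 = 1144 = 88(101 − 88) = 1144.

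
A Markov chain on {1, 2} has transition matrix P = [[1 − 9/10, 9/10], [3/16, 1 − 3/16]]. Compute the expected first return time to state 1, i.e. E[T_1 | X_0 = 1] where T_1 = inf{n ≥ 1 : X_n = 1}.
E[T_1 | X_0 = 1] = 1/π_1 = 29/5

For an irreducible recurrent Markov chain with stationary distribution π, E[T_i | X_0 = i] = 1/π_i (Kac's formula). Here π_1 = (3/16)/(9/10 + 3/16) = (3/16)/(87/80) = 5/29, so E[T_1 | X_0 = 1] = 1/π_1 = (9/10 + 3/16)/(3/16) = (87/80)/(3/16) = 29/5.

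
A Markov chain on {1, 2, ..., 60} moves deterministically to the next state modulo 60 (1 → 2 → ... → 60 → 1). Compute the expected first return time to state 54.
E[T_54 | X_0 = 54] = 60

The chain cycles deterministically, so starting at state 54 it returns in exactly 60 steps. Equivalently, the stationary distribution is uniform π_j = 1/60 for every state j, so by Kac's formula E[T_54] = 1/π_54 = 60.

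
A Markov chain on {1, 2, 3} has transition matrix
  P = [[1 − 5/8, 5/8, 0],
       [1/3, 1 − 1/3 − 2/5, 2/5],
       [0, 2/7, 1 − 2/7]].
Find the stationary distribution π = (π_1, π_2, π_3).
π = (2/11, 15/44, 21/44)

This is a birth-death chain on three states, which satisfies detailed balance: π_1 · P_{12} = π_2 · P_{21} and π_2 · P_{23} = π_3 · P_{32}.
From π_1 · 5/8 = π_2 · 1/3: π_2/π_1 = (5/8)/(1/3) = 15/8.
From π_2 · 2/5 = π_3 · 2/7: π_3/π_2 = (2/5)/(2/7) = 7/5.
Take π_1 proportional to 1; then unnormalized π = (1, 15/8, 21/8). Normalize by dividing by the sum 11/2:
  π = (2/11, 15/44, 21/44).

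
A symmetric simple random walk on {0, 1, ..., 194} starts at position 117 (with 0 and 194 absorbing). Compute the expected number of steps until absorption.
E[τ | X_0 = 117] = 9009

Let v_k = E[τ | X_0 = k]. Boundary: v_0 = v_194 = 0. Recurrence: v_k = 1 + (v_{k-1} + v_{k+1})/2 for 1 ≤ k ≤ 193. The particular solution to v_k − (v_{k-1} + v_{k+1})/2 = 1 is v_k = −k^2. Adding homogeneous solution A + B k and matching boundaries gives v_k = k (194 − k). Substituting k = 117: v_117 = 117 · 77 = 9009.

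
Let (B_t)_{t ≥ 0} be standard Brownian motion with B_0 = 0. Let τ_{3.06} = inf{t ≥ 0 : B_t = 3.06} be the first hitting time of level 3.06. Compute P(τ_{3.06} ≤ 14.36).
P(τ_{3.06} ≤ 14.36) = 2(1 − Φ(3.06/√14.36)) = 2(1 − Φ(0.8075)) ≈ 0.4194

By the reflection principle for standard BM, P(τ_b ≤ t) = 2 · P(B_t ≥ b). Since B_t ~ N(0, t), P(B_t ≥ 3.06) = 1 − Φ(3.06/√t) = 1 − Φ(3.06/√14.36) = 1 − Φ(0.8075) ≈ 0.20969. Doubling: P(τ_{3.06} ≤ 14.36) ≈ 2 · 0.20969 = 0.41938 ≈ 0.4194.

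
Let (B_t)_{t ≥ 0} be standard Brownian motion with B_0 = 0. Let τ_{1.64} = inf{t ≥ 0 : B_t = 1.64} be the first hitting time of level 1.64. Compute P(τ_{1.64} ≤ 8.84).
P(τ_{1.64} ≤ 8.84) = 2(1 − Φ(1.64/√8.84)) = 2(1 − Φ(0.5516)) ≈ 0.5812

By the reflection principle for standard BM, P(τ_b ≤ t) = 2 · P(B_t ≥ b). Since B_t ~ N(0, t), P(B_t ≥ 1.64) = 1 − Φ(1.64/√t) = 1 − Φ(1.64/√8.84) = 1 − Φ(0.5516) ≈ 0.29061. Doubling: P(τ_{1.64} ≤ 8.84) ≈ 2 · 0.29061 = 0.58122 ≈ 0.5812.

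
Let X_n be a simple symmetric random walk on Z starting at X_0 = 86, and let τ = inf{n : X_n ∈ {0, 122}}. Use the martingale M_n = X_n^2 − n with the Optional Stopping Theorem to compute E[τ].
E[τ] = 3096

M_n = X_n^2 − n is a martingale (since E[X_{n+1}^2 | F_n] = X_n^2 + 1). By OST (τ has finite mean in a bounded region), E[M_τ] = E[M_0] = X_0^2 − 0 = 86^2 = 7396. Also E[M_τ] = E[X_τ^2] − E[τ]. The walk exits at 0 or 122, with P(hit 122 first) = 86/122, so E[X_τ^2] = 122^2 · 86/122 + 0 = 10492. Thus E[τ] = E[X_τ^2] − E[M_τ] = 10492 − 7396 = 3096 = 86(122 − 86) = 3096.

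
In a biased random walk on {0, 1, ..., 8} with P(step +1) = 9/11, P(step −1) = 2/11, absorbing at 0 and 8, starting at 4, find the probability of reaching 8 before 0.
P(hit 8 before 0) = (1 − (2/9)^4) / (1 − (2/9)^8) = 6561/6577

Let u_k denote P(reach 8 before 0 | start at k). Boundary: u_0 = 0, u_8 = 1. Recurrence: u_k = 9/11·u_{k+1} + 2/11·u_{k-1} for 1 ≤ k ≤ 7. Try u_k = A + B·r^k with r = q/p = (2/11)/(9/11) = 2/9. Substitution satisfies the recurrence; boundary conditions give:
  u_k = (1 − r^k) / (1 − r^N) = (1 − (2/9)^4) / (1 − (2/9)^8) = 6561/6577.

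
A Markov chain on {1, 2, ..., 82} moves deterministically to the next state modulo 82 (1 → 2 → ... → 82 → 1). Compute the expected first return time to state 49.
E[T_49 | X_0 = 49] = 82

The chain cycles deterministically, so starting at state 49 it returns in exactly 82 steps. Equivalently, the stationary distribution is uniform π_j = 1/82 for every state j, so by Kac's formula E[T_49] = 1/π_49 = 82.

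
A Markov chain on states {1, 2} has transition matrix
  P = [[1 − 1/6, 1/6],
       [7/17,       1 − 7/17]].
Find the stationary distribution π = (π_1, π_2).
π_1 = 42/59, π_2 = 17/59

Solve πP = π with π_1 + π_2 = 1. From πP = π: π_1 · (1 − 1/6) + π_2 · 7/17 = π_1 ⇒ π_2 · 7/17 = π_1 · 1/6 ⇒ π_2/π_1 = (1/6)/(7/17) = 17/42. Together with π_1 + π_2 = 1:
  π_1 = (7/17)/(1/6 + 7/17) = (7/17)/(59/102) = 42/59,
  π_2 = (1/6)/(1/6 + 7/17) = (1/6)/(59/102) = 17/59.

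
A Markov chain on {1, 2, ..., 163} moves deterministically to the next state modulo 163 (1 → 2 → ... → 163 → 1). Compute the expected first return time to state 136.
E[T_136 | X_0 = 136] = 163

The chain cycles deterministically, so starting at state 136 it returns in exactly 163 steps. Equivalently, the stationary distribution is uniform π_j = 1/163 for every state j, so by Kac's formula E[T_136] = 1/π_136 = 163.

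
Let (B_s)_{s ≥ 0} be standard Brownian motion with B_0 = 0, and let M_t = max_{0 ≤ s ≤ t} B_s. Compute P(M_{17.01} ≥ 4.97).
P(M_{17.01} ≥ 4.97) = 2·P(B_{17.01} ≥ 4.97) = 2(1 − Φ(4.97/√17.01)) ≈ 0.2282

By the reflection principle for Brownian motion, P(M_t ≥ a) = 2 · P(B_t ≥ a) for a ≥ 0. Since B_t ~ N(0, t), P(B_t ≥ 4.97) = 1 − Φ(4.97/√t) = 1 − Φ(4.97/√17.01) = 1 − Φ(1.2050). So
  P(M_{17.01} ≥ 4.97) = 2(1 − Φ(1.2050)) ≈ 0.2282.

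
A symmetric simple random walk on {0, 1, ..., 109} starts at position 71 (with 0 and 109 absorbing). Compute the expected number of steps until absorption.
E[τ | X_0 = 71] = 2698

Let v_k = E[τ | X_0 = k]. Boundary: v_0 = v_109 = 0. Recurrence: v_k = 1 + (v_{k-1} + v_{k+1})/2 for 1 ≤ k ≤ 108. The particular solution to v_k − (v_{k-1} + v_{k+1})/2 = 1 is v_k = −k^2. Adding homogeneous solution A + B k and matching boundaries gives v_k = k (109 − k). Substituting k = 71: v_71 = 71 · 38 = 2698.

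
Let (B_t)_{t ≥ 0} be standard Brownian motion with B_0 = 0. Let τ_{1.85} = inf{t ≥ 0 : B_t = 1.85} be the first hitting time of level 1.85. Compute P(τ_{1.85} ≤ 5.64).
P(τ_{1.85} ≤ 5.64) = 2(1 − Φ(1.85/√5.64)) = 2(1 − Φ(0.7790)) ≈ 0.4360

By the reflection principle for standard BM, P(τ_b ≤ t) = 2 · P(B_t ≥ b). Since B_t ~ N(0, t), P(B_t ≥ 1.85) = 1 − Φ(1.85/√t) = 1 − Φ(1.85/√5.64) = 1 − Φ(0.7790) ≈ 0.21799. Doubling: P(τ_{1.85} ≤ 5.64) ≈ 2 · 0.21799 = 0.43598 ≈ 0.4360.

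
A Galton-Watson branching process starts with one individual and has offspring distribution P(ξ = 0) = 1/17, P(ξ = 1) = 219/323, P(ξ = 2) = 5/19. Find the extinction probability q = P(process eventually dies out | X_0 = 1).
q = 19/85

The pgf is f(s) = 1/17 + 219/323·s + 5/19·s². The extinction probability q is the smallest fixed point of f in [0, 1]. Setting s = f(s):
  5/19·s² + (219/323 − 1)·s + 1/17 = 0
  5/19·s² − (1/17 + 5/19)·s + 1/17 = 0
which factors as (s − 1)·(5/19·s − 1/17) = 0, giving roots s = 1 and s = (1/17)/(5/19) = 19/85.
Mean offspring μ = 219/323 + 2·5/19 = 389/323 > 1 (supercritical), so q < 1. The extinction probability is the smaller root: q = (1/17)/(5/19) = 19/85.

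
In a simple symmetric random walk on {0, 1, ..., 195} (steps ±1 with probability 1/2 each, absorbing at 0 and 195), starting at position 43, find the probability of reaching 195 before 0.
P(hit 195 before 0) = 43/195

Let u_k = P(hit 195 before 0 | start at k). Then u_0 = 0, u_195 = 1, and u_k = u_{k-1}/2 + u_{k+1}/2 for 1 ≤ k ≤ 194. This harmonic recurrence is solved by u_k = k/195, giving u_43 = 43/195.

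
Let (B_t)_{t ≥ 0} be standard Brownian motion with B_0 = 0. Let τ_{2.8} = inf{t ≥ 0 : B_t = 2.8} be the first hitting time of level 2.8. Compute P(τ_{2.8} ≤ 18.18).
P(τ_{2.8} ≤ 18.18) = 2(1 − Φ(2.8/√18.18)) = 2(1 − Φ(0.6567)) ≈ 0.5114

By the reflection principle for standard BM, P(τ_b ≤ t) = 2 · P(B_t ≥ b). Since B_t ~ N(0, t), P(B_t ≥ 2.8) = 1 − Φ(2.8/√t) = 1 − Φ(2.8/√18.18) = 1 − Φ(0.6567) ≈ 0.25569. Doubling: P(τ_{2.8} ≤ 18.18) ≈ 2 · 0.25569 = 0.51138 ≈ 0.5114.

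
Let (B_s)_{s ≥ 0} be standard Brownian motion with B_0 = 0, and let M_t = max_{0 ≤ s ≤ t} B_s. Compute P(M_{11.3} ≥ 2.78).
P(M_{11.3} ≥ 2.78) = 2·P(B_{11.3} ≥ 2.78) = 2(1 − Φ(2.78/√11.3)) ≈ 0.4082

By the reflection principle for Brownian motion, P(M_t ≥ a) = 2 · P(B_t ≥ a) for a ≥ 0. Since B_t ~ N(0, t), P(B_t ≥ 2.78) = 1 − Φ(2.78/√t) = 1 − Φ(2.78/√11.3) = 1 − Φ(0.8270). So
  P(M_{11.3} ≥ 2.78) = 2(1 − Φ(0.8270)) ≈ 0.4082.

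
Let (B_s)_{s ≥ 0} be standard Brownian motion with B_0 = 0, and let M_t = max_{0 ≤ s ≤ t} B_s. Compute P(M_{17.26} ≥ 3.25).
P(M_{17.26} ≥ 3.25) = 2·P(B_{17.26} ≥ 3.25) = 2(1 − Φ(3.25/√17.26)) ≈ 0.4340

By the reflection principle for Brownian motion, P(M_t ≥ a) = 2 · P(B_t ≥ a) for a ≥ 0. Since B_t ~ N(0, t), P(B_t ≥ 3.25) = 1 − Φ(3.25/√t) = 1 − Φ(3.25/√17.26) = 1 − Φ(0.7823). So
  P(M_{17.26} ≥ 3.25) = 2(1 − Φ(0.7823)) ≈ 0.4340.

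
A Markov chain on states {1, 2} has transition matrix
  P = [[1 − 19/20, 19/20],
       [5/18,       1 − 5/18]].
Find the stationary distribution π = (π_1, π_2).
π_1 = 50/221, π_2 = 171/221

Solve πP = π with π_1 + π_2 = 1. From πP = π: π_1 · (1 − 19/20) + π_2 · 5/18 = π_1 ⇒ π_2 · 5/18 = π_1 · 19/20 ⇒ π_2/π_1 = (19/20)/(5/18) = 171/50. Together with π_1 + π_2 = 1:
  π_1 = (5/18)/(19/20 + 5/18) = (5/18)/(221/180) = 50/221,
  π_2 = (19/20)/(19/20 + 5/18) = (19/20)/(221/180) = 171/221.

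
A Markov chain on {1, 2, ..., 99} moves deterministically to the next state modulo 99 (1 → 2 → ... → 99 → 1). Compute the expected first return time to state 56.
E[T_56 | X_0 = 56] = 99

The chain cycles deterministically, so starting at state 56 it returns in exactly 99 steps. Equivalently, the stationary distribution is uniform π_j = 1/99 for every state j, so by Kac's formula E[T_56] = 1/π_56 = 99.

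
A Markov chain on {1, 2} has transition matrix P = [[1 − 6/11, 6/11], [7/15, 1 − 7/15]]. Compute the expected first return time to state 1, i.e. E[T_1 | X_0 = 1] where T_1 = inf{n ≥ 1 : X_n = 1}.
E[T_1 | X_0 = 1] = 1/π_1 = 167/77

For an irreducible recurrent Markov chain with stationary distribution π, E[T_i | X_0 = i] = 1/π_i (Kac's formula). Here π_1 = (7/15)/(6/11 + 7/15) = (7/15)/(167/165) = 77/167, so E[T_1 | X_0 = 1] = 1/π_1 = (6/11 + 7/15)/(7/15) = (167/165)/(7/15) = 167/77.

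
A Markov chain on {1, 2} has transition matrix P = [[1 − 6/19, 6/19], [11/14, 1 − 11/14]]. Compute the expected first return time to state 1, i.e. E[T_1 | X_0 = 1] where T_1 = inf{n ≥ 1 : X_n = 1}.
E[T_1 | X_0 = 1] = 1/π_1 = 293/209

For an irreducible recurrent Markov chain with stationary distribution π, E[T_i | X_0 = i] = 1/π_i (Kac's formula). Here π_1 = (11/14)/(6/19 + 11/14) = (11/14)/(293/266) = 209/293, so E[T_1 | X_0 = 1] = 1/π_1 = (6/19 + 11/14)/(11/14) = (293/266)/(11/14) = 293/209.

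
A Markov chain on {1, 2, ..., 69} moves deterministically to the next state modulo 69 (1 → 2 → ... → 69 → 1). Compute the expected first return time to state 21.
E[T_21 | X_0 = 21] = 69

The chain cycles deterministically, so starting at state 21 it returns in exactly 69 steps. Equivalently, the stationary distribution is uniform π_j = 1/69 for every state j, so by Kac's formula E[T_21] = 1/π_21 = 69.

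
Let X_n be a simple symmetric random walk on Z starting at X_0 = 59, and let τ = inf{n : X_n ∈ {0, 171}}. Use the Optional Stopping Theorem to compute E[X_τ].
E[X_τ] = 59

X_n is a martingale and τ is a bounded-mean stopping time (indeed τ is finite a.s. with bounded expectation since the walk is in a bounded region). By the OST, E[X_τ] = E[X_0] = 59. Equivalently: E[X_τ] = 171 · P(hit 171 first) + 0 · P(hit 0 first) = 171 · (59/171) = 59.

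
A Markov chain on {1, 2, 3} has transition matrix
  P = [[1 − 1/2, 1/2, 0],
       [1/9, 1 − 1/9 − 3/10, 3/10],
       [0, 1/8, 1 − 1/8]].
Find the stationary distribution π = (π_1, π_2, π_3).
π = (10/163, 45/163, 108/163)

This is a birth-death chain on three states, which satisfies detailed balance: π_1 · P_{12} = π_2 · P_{21} and π_2 · P_{23} = π_3 · P_{32}.
From π_1 · 1/2 = π_2 · 1/9: π_2/π_1 = (1/2)/(1/9) = 9/2.
From π_2 · 3/10 = π_3 · 1/8: π_3/π_2 = (3/10)/(1/8) = 12/5.
Take π_1 proportional to 1; then unnormalized π = (1, 9/2, 54/5). Normalize by dividing by the sum 163/10:
  π = (10/163, 45/163, 108/163).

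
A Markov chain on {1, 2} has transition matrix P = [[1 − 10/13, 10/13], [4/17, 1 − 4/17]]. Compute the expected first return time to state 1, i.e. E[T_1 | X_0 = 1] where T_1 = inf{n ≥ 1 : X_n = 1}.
E[T_1 | X_0 = 1] = 1/π_1 = 111/26

For an irreducible recurrent Markov chain with stationary distribution π, E[T_i | X_0 = i] = 1/π_i (Kac's formula). Here π_1 = (4/17)/(10/13 + 4/17) = (4/17)/(222/221) = 26/111, so E[T_1 | X_0 = 1] = 1/π_1 = (10/13 + 4/17)/(4/17) = (222/221)/(4/17) = 111/26.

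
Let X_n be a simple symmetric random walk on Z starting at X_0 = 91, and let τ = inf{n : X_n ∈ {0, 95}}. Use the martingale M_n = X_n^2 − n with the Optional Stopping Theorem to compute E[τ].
E[τ] = 364

M_n = X_n^2 − n is a martingale (since E[X_{n+1}^2 | F_n] = X_n^2 + 1). By OST (τ has finite mean in a bounded region), E[M_τ] = E[M_0] = X_0^2 − 0 = 91^2 = 8281. Also E[M_τ] = E[X_τ^2] − E[τ]. The walk exits at 0 or 95, with P(hit 95 first) = 91/95, so E[X_τ^2] = 95^2 · 91/95 + 0 = 8645. Thus E[τ] = E[X_τ^2] − E[M_τ] = 8645 − 8281 = 364 = 91(95 − 91) = 364.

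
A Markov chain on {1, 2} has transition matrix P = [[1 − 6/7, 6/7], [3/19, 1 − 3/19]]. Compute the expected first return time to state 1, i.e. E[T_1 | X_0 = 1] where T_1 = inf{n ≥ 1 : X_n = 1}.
E[T_1 | X_0 = 1] = 1/π_1 = 45/7

For an irreducible recurrent Markov chain with stationary distribution π, E[T_i | X_0 = i] = 1/π_i (Kac's formula). Here π_1 = (3/19)/(6/7 + 3/19) = (3/19)/(135/133) = 7/45, so E[T_1 | X_0 = 1] = 1/π_1 = (6/7 + 3/19)/(3/19) = (135/133)/(3/19) = 45/7.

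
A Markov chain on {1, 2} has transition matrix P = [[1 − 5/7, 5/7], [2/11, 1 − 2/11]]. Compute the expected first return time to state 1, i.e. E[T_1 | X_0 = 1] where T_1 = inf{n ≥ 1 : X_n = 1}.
E[T_1 | X_0 = 1] = 1/π_1 = 69/14

For an irreducible recurrent Markov chain with stationary distribution π, E[T_i | X_0 = i] = 1/π_i (Kac's formula). Here π_1 = (2/11)/(5/7 + 2/11) = (2/11)/(69/77) = 14/69, so E[T_1 | X_0 = 1] = 1/π_1 = (5/7 + 2/11)/(2/11) = (69/77)/(2/11) = 69/14.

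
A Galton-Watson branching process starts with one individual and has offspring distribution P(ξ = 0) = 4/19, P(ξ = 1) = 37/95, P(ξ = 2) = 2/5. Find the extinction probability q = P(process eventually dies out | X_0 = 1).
q = 10/19

The pgf is f(s) = 4/19 + 37/95·s + 2/5·s². The extinction probability q is the smallest fixed point of f in [0, 1]. Setting s = f(s):
  2/5·s² + (37/95 − 1)·s + 4/19 = 0
  2/5·s² − (4/19 + 2/5)·s + 4/19 = 0
which factors as (s − 1)·(2/5·s − 4/19) = 0, giving roots s = 1 and s = (4/19)/(2/5) = 10/19.
Mean offspring μ = 37/95 + 2·2/5 = 113/95 > 1 (supercritical), so q < 1. The extinction probability is the smaller root: q = (4/19)/(2/5) = 10/19.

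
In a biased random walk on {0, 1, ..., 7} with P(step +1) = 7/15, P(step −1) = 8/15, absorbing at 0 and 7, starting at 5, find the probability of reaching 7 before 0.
P(hit 7 before 0) = (1 − (8/7)^5) / (1 − (8/7)^7) = 782089/1273609

Let u_k denote P(reach 7 before 0 | start at k). Boundary: u_0 = 0, u_7 = 1. Recurrence: u_k = 7/15·u_{k+1} + 8/15·u_{k-1} for 1 ≤ k ≤ 6. Try u_k = A + B·r^k with r = q/p = (8/15)/(7/15) = 8/7. Substitution satisfies the recurrence; boundary conditions give:
  u_k = (1 − r^k) / (1 − r^N) = (1 − (8/7)^5) / (1 − (8/7)^7) = 782089/1273609.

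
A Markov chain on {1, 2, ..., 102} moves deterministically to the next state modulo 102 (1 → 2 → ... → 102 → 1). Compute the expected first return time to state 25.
E[T_25 | X_0 = 25] = 102

The chain cycles deterministically, so starting at state 25 it returns in exactly 102 steps. Equivalently, the stationary distribution is uniform π_j = 1/102 for every state j, so by Kac's formula E[T_25] = 1/π_25 = 102.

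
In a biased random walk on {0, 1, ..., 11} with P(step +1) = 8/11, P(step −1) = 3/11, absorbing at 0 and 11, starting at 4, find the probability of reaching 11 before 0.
P(hit 11 before 0) = (1 − (3/8)^4) / (1 − (3/8)^11) = 1684013056/1717951489

Let u_k denote P(reach 11 before 0 | start at k). Boundary: u_0 = 0, u_11 = 1. Recurrence: u_k = 8/11·u_{k+1} + 3/11·u_{k-1} for 1 ≤ k ≤ 10. Try u_k = A + B·r^k with r = q/p = (3/11)/(8/11) = 3/8. Substitution satisfies the recurrence; boundary conditions give:
  u_k = (1 − r^k) / (1 − r^N) = (1 − (3/8)^4) / (1 − (3/8)^11) = 1684013056/1717951489.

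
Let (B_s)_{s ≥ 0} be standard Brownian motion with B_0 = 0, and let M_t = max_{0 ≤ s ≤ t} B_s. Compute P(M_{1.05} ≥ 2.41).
P(M_{1.05} ≥ 2.41) = 2·P(B_{1.05} ≥ 2.41) = 2(1 − Φ(2.41/√1.05)) ≈ 0.0187

By the reflection principle for Brownian motion, P(M_t ≥ a) = 2 · P(B_t ≥ a) for a ≥ 0. Since B_t ~ N(0, t), P(B_t ≥ 2.41) = 1 − Φ(2.41/√t) = 1 − Φ(2.41/√1.05) = 1 − Φ(2.3519). So
  P(M_{1.05} ≥ 2.41) = 2(1 − Φ(2.3519)) ≈ 0.0187.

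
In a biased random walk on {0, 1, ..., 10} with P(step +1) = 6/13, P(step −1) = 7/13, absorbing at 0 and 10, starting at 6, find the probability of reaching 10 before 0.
P(hit 10 before 0) = (1 − (7/6)^6) / (1 − (7/6)^10) = 7077456/17077621

Let u_k denote P(reach 10 before 0 | start at k). Boundary: u_0 = 0, u_10 = 1. Recurrence: u_k = 6/13·u_{k+1} + 7/13·u_{k-1} for 1 ≤ k ≤ 9. Try u_k = A + B·r^k with r = q/p = (7/13)/(6/13) = 7/6. Substitution satisfies the recurrence; boundary conditions give:
  u_k = (1 − r^k) / (1 − r^N) = (1 − (7/6)^6) / (1 − (7/6)^10) = 7077456/17077621.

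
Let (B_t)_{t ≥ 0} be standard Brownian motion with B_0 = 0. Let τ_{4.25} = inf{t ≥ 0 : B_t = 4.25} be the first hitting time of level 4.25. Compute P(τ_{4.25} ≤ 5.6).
P(τ_{4.25} ≤ 5.6) = 2(1 − Φ(4.25/√5.6)) = 2(1 − Φ(1.7960)) ≈ 0.0725

By the reflection principle for standard BM, P(τ_b ≤ t) = 2 · P(B_t ≥ b). Since B_t ~ N(0, t), P(B_t ≥ 4.25) = 1 − Φ(4.25/√t) = 1 − Φ(4.25/√5.6) = 1 − Φ(1.7960) ≈ 0.03625. Doubling: P(τ_{4.25} ≤ 5.6) ≈ 2 · 0.03625 = 0.07250 ≈ 0.0725.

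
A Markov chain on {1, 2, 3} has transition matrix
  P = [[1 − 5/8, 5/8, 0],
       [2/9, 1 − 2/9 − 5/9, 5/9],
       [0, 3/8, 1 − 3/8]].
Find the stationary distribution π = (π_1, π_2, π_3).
π = (48/383, 135/383, 200/383)

This is a birth-death chain on three states, which satisfies detailed balance: π_1 · P_{12} = π_2 · P_{21} and π_2 · P_{23} = π_3 · P_{32}.
From π_1 · 5/8 = π_2 · 2/9: π_2/π_1 = (5/8)/(2/9) = 45/16.
From π_2 · 5/9 = π_3 · 3/8: π_3/π_2 = (5/9)/(3/8) = 40/27.
Take π_1 proportional to 1; then unnormalized π = (1, 45/16, 25/6). Normalize by dividing by the sum 383/48:
  π = (48/383, 135/383, 200/383).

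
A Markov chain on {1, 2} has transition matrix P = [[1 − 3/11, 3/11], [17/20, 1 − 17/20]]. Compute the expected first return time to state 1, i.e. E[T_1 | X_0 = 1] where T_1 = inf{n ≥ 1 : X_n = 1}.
E[T_1 | X_0 = 1] = 1/π_1 = 247/187

For an irreducible recurrent Markov chain with stationary distribution π, E[T_i | X_0 = i] = 1/π_i (Kac's formula). Here π_1 = (17/20)/(3/11 + 17/20) = (17/20)/(247/220) = 187/247, so E[T_1 | X_0 = 1] = 1/π_1 = (3/11 + 17/20)/(17/20) = (247/220)/(17/20) = 247/187.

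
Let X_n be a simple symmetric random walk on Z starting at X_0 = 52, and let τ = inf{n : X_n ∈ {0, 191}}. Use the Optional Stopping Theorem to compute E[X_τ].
E[X_τ] = 52

X_n is a martingale and τ is a bounded-mean stopping time (indeed τ is finite a.s. with bounded expectation since the walk is in a bounded region). By the OST, E[X_τ] = E[X_0] = 52. Equivalently: E[X_τ] = 191 · P(hit 191 first) + 0 · P(hit 0 first) = 191 · (52/191) = 52.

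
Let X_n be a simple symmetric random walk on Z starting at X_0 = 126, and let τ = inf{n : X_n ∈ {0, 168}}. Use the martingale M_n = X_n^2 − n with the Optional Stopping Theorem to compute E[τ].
E[τ] = 5292

M_n = X_n^2 − n is a martingale (since E[X_{n+1}^2 | F_n] = X_n^2 + 1). By OST (τ has finite mean in a bounded region), E[M_τ] = E[M_0] = X_0^2 − 0 = 126^2 = 15876. Also E[M_τ] = E[X_τ^2] − E[τ]. The walk exits at 0 or 168, with P(hit 168 first) = 126/168, so E[X_τ^2] = 168^2 · 126/168 + 0 = 21168. Thus E[τ] = E[X_τ^2] − E[M_τ] = 21168 − 15876 = 5292 = 126(168 − 126) = 5292.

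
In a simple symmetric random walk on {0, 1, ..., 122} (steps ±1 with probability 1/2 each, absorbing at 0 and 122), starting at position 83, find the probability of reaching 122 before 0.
P(hit 122 before 0) = 83/122

Let u_k = P(hit 122 before 0 | start at k). Then u_0 = 0, u_122 = 1, and u_k = u_{k-1}/2 + u_{k+1}/2 for 1 ≤ k ≤ 121. This harmonic recurrence is solved by u_k = k/122, giving u_83 = 83/122.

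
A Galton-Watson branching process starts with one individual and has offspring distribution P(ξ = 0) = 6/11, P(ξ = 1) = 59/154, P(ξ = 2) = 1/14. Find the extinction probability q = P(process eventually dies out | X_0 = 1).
q = 1

Mean offspring μ = 0·6/11 + 1·59/154 + 2·1/14 = 81/154 ≤ 1. For μ ≤ 1 with offspring not concentrated at 1, the Galton-Watson process goes extinct almost surely, so q = 1.
(Algebraic check: The pgf is f(s) = 6/11 + 59/154·s + 1/14·s². The extinction probability q is the smallest fixed point of f in [0, 1]. Setting s = f(s):
  1/14·s² + (59/154 − 1)·s + 6/11 = 0
  1/14·s² − (6/11 + 1/14)·s + 6/11 = 0
which factors as (s − 1)·(1/14·s − 6/11) = 0, giving roots s = 1 and s = (6/11)/(1/14) = 84/11. Since 84/11 ≥ 1, the smallest root in [0, 1] is s = 1.)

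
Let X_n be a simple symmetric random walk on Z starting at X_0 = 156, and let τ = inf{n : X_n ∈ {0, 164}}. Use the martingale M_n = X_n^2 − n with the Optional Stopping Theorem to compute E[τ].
E[τ] = 1248

M_n = X_n^2 − n is a martingale (since E[X_{n+1}^2 | F_n] = X_n^2 + 1). By OST (τ has finite mean in a bounded region), E[M_τ] = E[M_0] = X_0^2 − 0 = 156^2 = 24336. Also E[M_τ] = E[X_τ^2] − E[τ]. The walk exits at 0 or 164, with P(hit 164 first) = 156/164, so E[X_τ^2] = 164^2 · 156/164 + 0 = 25584. Thus E[τ] = E[X_τ^2] − E[M_τ] = 25584 − 24336 = 1248 = 156(164 − 156) = 1248.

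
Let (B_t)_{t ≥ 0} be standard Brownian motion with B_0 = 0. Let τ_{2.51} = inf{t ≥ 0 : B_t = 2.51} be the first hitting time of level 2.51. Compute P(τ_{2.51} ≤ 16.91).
P(τ_{2.51} ≤ 16.91) = 2(1 − Φ(2.51/√16.91)) = 2(1 − Φ(0.6104)) ≈ 0.5416

By the reflection principle for standard BM, P(τ_b ≤ t) = 2 · P(B_t ≥ b). Since B_t ~ N(0, t), P(B_t ≥ 2.51) = 1 − Φ(2.51/√t) = 1 − Φ(2.51/√16.91) = 1 − Φ(0.6104) ≈ 0.27080. Doubling: P(τ_{2.51} ≤ 16.91) ≈ 2 · 0.27080 = 0.54160 ≈ 0.5416.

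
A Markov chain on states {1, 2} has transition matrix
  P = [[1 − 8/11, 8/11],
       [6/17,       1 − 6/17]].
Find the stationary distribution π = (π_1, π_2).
π_1 = 33/101, π_2 = 68/101

Solve πP = π with π_1 + π_2 = 1. From πP = π: π_1 · (1 − 8/11) + π_2 · 6/17 = π_1 ⇒ π_2 · 6/17 = π_1 · 8/11 ⇒ π_2/π_1 = (8/11)/(6/17) = 68/33. Together with π_1 + π_2 = 1:
  π_1 = (6/17)/(8/11 + 6/17) = (6/17)/(202/187) = 33/101,
  π_2 = (8/11)/(8/11 + 6/17) = (8/11)/(202/187) = 68/101.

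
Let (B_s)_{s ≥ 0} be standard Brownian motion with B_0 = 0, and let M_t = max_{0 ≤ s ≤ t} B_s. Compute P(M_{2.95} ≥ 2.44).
P(M_{2.95} ≥ 2.44) = 2·P(B_{2.95} ≥ 2.44) = 2(1 − Φ(2.44/√2.95)) ≈ 0.1554

By the reflection principle for Brownian motion, P(M_t ≥ a) = 2 · P(B_t ≥ a) for a ≥ 0. Since B_t ~ N(0, t), P(B_t ≥ 2.44) = 1 − Φ(2.44/√t) = 1 − Φ(2.44/√2.95) = 1 − Φ(1.4206). So
  P(M_{2.95} ≥ 2.44) = 2(1 − Φ(1.4206)) ≈ 0.1554.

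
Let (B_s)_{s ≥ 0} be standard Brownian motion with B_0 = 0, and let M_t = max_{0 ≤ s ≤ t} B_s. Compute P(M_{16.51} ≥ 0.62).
P(M_{16.51} ≥ 0.62) = 2·P(B_{16.51} ≥ 0.62) = 2(1 − Φ(0.62/√16.51)) ≈ 0.8787

By the reflection principle for Brownian motion, P(M_t ≥ a) = 2 · P(B_t ≥ a) for a ≥ 0. Since B_t ~ N(0, t), P(B_t ≥ 0.62) = 1 − Φ(0.62/√t) = 1 − Φ(0.62/√16.51) = 1 − Φ(0.1526). So
  P(M_{16.51} ≥ 0.62) = 2(1 − Φ(0.1526)) ≈ 0.8787.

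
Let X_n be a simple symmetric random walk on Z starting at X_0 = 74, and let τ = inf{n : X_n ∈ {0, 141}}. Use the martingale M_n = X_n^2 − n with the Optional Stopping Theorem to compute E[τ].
E[τ] = 4958

M_n = X_n^2 − n is a martingale (since E[X_{n+1}^2 | F_n] = X_n^2 + 1). By OST (τ has finite mean in a bounded region), E[M_τ] = E[M_0] = X_0^2 − 0 = 74^2 = 5476. Also E[M_τ] = E[X_τ^2] − E[τ]. The walk exits at 0 or 141, with P(hit 141 first) = 74/141, so E[X_τ^2] = 141^2 · 74/141 + 0 = 10434. Thus E[τ] = E[X_τ^2] − E[M_τ] = 10434 − 5476 = 4958 = 74(141 − 74) = 4958.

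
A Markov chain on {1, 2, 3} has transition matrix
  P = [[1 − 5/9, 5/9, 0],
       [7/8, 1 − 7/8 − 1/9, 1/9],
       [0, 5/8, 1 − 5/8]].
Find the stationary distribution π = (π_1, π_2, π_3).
π = (567/991, 360/991, 64/991)

This is a birth-death chain on three states, which satisfies detailed balance: π_1 · P_{12} = π_2 · P_{21} and π_2 · P_{23} = π_3 · P_{32}.
From π_1 · 5/9 = π_2 · 7/8: π_2/π_1 = (5/9)/(7/8) = 40/63.
From π_2 · 1/9 = π_3 · 5/8: π_3/π_2 = (1/9)/(5/8) = 8/45.
Take π_1 proportional to 1; then unnormalized π = (1, 40/63, 64/567). Normalize by dividing by the sum 991/567:
  π = (567/991, 360/991, 64/991).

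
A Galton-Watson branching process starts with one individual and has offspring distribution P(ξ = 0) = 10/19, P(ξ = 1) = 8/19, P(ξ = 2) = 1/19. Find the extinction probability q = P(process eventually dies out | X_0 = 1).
q = 1

Mean offspring μ = 0·10/19 + 1·8/19 + 2·1/19 = 10/19 ≤ 1. For μ ≤ 1 with offspring not concentrated at 1, the Galton-Watson process goes extinct almost surely, so q = 1.
(Algebraic check: The pgf is f(s) = 10/19 + 8/19·s + 1/19·s². The extinction probability q is the smallest fixed point of f in [0, 1]. Setting s = f(s):
  1/19·s² + (8/19 − 1)·s + 10/19 = 0
  1/19·s² − (10/19 + 1/19)·s + 10/19 = 0
which factors as (s − 1)·(1/19·s − 10/19) = 0, giving roots s = 1 and s = (10/19)/(1/19) = 10. Since 10 ≥ 1, the smallest root in [0, 1] is s = 1.)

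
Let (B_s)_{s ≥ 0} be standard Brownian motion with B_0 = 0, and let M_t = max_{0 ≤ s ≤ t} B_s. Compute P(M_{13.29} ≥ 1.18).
P(M_{13.29} ≥ 1.18) = 2·P(B_{13.29} ≥ 1.18) = 2(1 − Φ(1.18/√13.29)) ≈ 0.7462

By the reflection principle for Brownian motion, P(M_t ≥ a) = 2 · P(B_t ≥ a) for a ≥ 0. Since B_t ~ N(0, t), P(B_t ≥ 1.18) = 1 − Φ(1.18/√t) = 1 − Φ(1.18/√13.29) = 1 − Φ(0.3237). So
  P(M_{13.29} ≥ 1.18) = 2(1 − Φ(0.3237)) ≈ 0.7462.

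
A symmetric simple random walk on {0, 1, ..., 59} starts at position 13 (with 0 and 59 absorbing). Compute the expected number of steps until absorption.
E[τ | X_0 = 13] = 598

Let v_k = E[τ | X_0 = k]. Boundary: v_0 = v_59 = 0. Recurrence: v_k = 1 + (v_{k-1} + v_{k+1})/2 for 1 ≤ k ≤ 58. The particular solution to v_k − (v_{k-1} + v_{k+1})/2 = 1 is v_k = −k^2. Adding homogeneous solution A + B k and matching boundaries gives v_k = k (59 − k). Substituting k = 13: v_13 = 13 · 46 = 598.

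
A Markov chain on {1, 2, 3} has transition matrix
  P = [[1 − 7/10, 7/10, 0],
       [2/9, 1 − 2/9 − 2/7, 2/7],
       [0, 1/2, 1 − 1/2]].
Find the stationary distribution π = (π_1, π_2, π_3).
π = (20/119, 9/17, 36/119)

This is a birth-death chain on three states, which satisfies detailed balance: π_1 · P_{12} = π_2 · P_{21} and π_2 · P_{23} = π_3 · P_{32}.
From π_1 · 7/10 = π_2 · 2/9: π_2/π_1 = (7/10)/(2/9) = 63/20.
From π_2 · 2/7 = π_3 · 1/2: π_3/π_2 = (2/7)/(1/2) = 4/7.
Take π_1 proportional to 1; then unnormalized π = (1, 63/20, 9/5). Normalize by dividing by the sum 119/20:
  π = (20/119, 9/17, 36/119).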